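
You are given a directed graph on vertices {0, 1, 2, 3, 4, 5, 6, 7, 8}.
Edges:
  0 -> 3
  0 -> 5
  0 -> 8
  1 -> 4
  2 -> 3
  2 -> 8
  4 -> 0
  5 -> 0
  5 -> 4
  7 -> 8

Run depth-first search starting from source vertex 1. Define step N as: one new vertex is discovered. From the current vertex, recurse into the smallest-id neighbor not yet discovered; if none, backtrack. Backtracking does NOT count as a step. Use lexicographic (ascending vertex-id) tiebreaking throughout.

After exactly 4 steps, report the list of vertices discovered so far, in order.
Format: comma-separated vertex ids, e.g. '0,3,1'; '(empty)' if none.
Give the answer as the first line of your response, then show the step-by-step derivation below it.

1,4,0,3

step 1: discover 1; path=1; order=1
step 2: discover 4; path=1>4; order=1,4
step 3: discover 0; path=1>4>0; order=1,4,0
step 4: discover 3; path=1>4>0>3; order=1,4,0,3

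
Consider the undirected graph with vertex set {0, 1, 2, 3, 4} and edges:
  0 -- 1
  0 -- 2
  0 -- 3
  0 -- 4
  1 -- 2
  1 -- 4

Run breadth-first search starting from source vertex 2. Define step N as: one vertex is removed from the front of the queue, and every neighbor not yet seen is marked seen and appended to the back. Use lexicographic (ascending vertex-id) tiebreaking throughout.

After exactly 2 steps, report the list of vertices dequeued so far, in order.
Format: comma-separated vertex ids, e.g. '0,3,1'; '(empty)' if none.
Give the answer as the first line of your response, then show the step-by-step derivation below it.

2,0

step 1: dequeue 2; queue=[0,1]; order=2
step 2: dequeue 0; queue=[1,3,4]; order=2,0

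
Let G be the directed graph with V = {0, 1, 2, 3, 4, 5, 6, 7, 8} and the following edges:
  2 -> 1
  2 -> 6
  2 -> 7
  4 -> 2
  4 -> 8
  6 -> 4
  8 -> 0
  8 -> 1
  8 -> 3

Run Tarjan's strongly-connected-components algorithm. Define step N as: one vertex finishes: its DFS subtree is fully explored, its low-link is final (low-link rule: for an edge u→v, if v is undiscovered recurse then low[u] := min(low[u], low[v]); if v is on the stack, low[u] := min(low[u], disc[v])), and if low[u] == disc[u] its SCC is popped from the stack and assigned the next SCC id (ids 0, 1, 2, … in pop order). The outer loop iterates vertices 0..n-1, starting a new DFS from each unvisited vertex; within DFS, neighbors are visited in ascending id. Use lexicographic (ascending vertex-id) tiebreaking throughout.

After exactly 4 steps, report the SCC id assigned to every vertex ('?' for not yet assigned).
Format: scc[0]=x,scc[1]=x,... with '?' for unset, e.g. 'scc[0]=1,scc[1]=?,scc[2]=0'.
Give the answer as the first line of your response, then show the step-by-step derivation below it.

scc[0]=0,scc[1]=1,scc[2]=?,scc[3]=2,scc[4]=?,scc[5]=?,scc[6]=?,scc[7]=?,scc[8]=3

step 1: low=(low[0]=0,low[1]=?,low[2]=?,low[3]=?,low[4]=?,low[5]=?,low[6]=?,low[7]=?,low[8]=?); scc=(scc[0]=0,scc[1]=?,scc[2]=?,scc[3]=?,scc[4]=?,scc[5]=?,scc[6]=?,scc[7]=?,scc[8]=?)
step 2: low=(low[0]=0,low[1]=1,low[2]=?,low[3]=?,low[4]=?,low[5]=?,low[6]=?,low[7]=?,low[8]=?); scc=(scc[0]=0,scc[1]=1,scc[2]=?,scc[3]=?,scc[4]=?,scc[5]=?,scc[6]=?,scc[7]=?,scc[8]=?)
step 3: low=(low[0]=0,low[1]=1,low[2]=2,low[3]=6,low[4]=2,low[5]=?,low[6]=3,low[7]=?,low[8]=5); scc=(scc[0]=0,scc[1]=1,scc[2]=?,scc[3]=2,scc[4]=?,scc[5]=?,scc[6]=?,scc[7]=?,scc[8]=?)
step 4: low=(low[0]=0,low[1]=1,low[2]=2,low[3]=6,low[4]=2,low[5]=?,low[6]=3,low[7]=?,low[8]=5); scc=(scc[0]=0,scc[1]=1,scc[2]=?,scc[3]=2,scc[4]=?,scc[5]=?,scc[6]=?,scc[7]=?,scc[8]=3)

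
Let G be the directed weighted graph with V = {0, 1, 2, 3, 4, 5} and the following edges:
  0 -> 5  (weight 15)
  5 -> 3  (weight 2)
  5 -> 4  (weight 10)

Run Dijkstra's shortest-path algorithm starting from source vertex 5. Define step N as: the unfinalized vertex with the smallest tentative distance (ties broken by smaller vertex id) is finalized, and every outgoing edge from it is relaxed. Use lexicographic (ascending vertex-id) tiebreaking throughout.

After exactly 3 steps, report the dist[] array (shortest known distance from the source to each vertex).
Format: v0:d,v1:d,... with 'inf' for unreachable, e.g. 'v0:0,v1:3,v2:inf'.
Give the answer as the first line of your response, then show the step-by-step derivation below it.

v0:inf,v1:inf,v2:inf,v3:2,v4:10,v5:0

step 1: dist = v0:inf,v1:inf,v2:inf,v3:2,v4:10,v5:0
step 2: dist = v0:inf,v1:inf,v2:inf,v3:2,v4:10,v5:0
step 3: dist = v0:inf,v1:inf,v2:inf,v3:2,v4:10,v5:0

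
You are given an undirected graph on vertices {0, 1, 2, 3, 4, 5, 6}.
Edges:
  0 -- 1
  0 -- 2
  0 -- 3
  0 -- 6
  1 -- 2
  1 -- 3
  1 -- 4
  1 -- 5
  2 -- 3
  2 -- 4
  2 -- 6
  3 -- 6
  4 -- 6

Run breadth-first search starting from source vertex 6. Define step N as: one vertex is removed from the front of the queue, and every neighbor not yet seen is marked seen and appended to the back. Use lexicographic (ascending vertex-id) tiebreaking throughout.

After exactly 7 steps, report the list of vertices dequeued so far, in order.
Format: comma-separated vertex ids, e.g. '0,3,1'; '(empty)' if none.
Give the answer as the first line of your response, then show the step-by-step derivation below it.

6,0,2,3,4,1,5

step 1: dequeue 6; queue=[0,2,3,4]; order=6
step 2: dequeue 0; queue=[2,3,4,1]; order=6,0
step 3: dequeue 2; queue=[3,4,1]; order=6,0,2
step 4: dequeue 3; queue=[4,1]; order=6,0,2,3
step 5: dequeue 4; queue=[1]; order=6,0,2,3,4
step 6: dequeue 1; queue=[5]; order=6,0,2,3,4,1
step 7: dequeue 5; queue=[(empty)]; order=6,0,2,3,4,1,5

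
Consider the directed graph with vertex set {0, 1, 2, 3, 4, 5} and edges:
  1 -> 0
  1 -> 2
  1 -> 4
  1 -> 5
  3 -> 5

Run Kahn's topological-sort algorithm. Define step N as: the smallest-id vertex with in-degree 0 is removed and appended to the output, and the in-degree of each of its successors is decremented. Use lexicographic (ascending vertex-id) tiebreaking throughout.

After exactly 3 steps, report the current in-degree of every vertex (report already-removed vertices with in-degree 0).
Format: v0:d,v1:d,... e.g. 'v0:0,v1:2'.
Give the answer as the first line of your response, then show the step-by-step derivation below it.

v0:0,v1:0,v2:0,v3:0,v4:0,v5:1

step 1: output 1; order=[1]; indeg=(0,0,0,0,0,1)
step 2: output 0; order=[1,0]; indeg=(0,0,0,0,0,1)
step 3: output 2; order=[1,0,2]; indeg=(0,0,0,0,0,1)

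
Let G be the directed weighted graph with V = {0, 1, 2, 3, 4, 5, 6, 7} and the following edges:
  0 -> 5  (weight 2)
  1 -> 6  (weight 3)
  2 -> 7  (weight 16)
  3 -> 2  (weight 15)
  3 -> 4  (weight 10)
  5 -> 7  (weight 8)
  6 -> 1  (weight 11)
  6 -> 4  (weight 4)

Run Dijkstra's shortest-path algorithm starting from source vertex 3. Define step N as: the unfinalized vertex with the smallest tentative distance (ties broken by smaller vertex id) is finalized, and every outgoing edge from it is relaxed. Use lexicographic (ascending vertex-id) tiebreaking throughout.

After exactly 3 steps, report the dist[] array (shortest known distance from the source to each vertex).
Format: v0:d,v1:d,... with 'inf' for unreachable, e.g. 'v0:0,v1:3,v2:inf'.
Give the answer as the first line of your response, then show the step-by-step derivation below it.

v0:inf,v1:inf,v2:15,v3:0,v4:10,v5:inf,v6:inf,v7:31

step 1: dist = v0:inf,v1:inf,v2:15,v3:0,v4:10,v5:inf,v6:inf,v7:inf
step 2: dist = v0:inf,v1:inf,v2:15,v3:0,v4:10,v5:inf,v6:inf,v7:inf
step 3: dist = v0:inf,v1:inf,v2:15,v3:0,v4:10,v5:inf,v6:inf,v7:31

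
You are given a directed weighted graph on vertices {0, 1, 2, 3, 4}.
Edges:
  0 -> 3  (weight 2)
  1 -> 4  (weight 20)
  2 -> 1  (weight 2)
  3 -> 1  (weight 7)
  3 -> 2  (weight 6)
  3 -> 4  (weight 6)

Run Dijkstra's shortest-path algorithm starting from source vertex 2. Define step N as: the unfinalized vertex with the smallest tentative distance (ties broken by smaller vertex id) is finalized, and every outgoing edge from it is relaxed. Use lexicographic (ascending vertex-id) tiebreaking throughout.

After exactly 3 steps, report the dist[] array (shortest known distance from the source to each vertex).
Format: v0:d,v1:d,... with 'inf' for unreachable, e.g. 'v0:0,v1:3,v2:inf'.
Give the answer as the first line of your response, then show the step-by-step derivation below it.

v0:inf,v1:2,v2:0,v3:inf,v4:22

step 1: dist = v0:inf,v1:2,v2:0,v3:inf,v4:inf
step 2: dist = v0:inf,v1:2,v2:0,v3:inf,v4:22
step 3: dist = v0:inf,v1:2,v2:0,v3:inf,v4:22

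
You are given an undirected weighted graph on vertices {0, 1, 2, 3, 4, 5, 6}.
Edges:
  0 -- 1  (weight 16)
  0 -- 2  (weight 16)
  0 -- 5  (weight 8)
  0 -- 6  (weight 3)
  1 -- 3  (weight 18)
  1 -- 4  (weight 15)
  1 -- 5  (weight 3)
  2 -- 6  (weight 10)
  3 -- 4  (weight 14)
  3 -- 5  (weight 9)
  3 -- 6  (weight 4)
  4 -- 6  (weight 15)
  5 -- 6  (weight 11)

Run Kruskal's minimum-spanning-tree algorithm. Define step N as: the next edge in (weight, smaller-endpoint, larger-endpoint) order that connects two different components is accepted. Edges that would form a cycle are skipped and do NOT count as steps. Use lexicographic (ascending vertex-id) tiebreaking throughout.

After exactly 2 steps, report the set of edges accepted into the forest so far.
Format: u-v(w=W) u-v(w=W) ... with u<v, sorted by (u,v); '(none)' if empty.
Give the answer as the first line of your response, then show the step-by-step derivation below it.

0-6(w=3) 1-5(w=3)

step 1: add edge 0-6 (w=3); MST = {0-6(w=3)}
step 2: add edge 1-5 (w=3); MST = {0-6(w=3) 1-5(w=3)}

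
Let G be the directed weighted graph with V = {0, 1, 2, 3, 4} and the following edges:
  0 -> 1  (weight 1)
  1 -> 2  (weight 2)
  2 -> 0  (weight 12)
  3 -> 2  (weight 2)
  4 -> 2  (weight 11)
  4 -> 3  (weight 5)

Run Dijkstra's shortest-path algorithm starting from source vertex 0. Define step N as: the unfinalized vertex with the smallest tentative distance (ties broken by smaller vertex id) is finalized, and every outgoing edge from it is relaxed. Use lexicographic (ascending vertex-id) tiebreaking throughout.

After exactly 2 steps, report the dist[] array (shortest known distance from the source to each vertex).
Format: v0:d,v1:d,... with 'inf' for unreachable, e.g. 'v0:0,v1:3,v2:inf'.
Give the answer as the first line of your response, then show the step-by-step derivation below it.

v0:0,v1:1,v2:3,v3:inf,v4:inf

step 1: dist = v0:0,v1:1,v2:inf,v3:inf,v4:inf
step 2: dist = v0:0,v1:1,v2:3,v3:inf,v4:inf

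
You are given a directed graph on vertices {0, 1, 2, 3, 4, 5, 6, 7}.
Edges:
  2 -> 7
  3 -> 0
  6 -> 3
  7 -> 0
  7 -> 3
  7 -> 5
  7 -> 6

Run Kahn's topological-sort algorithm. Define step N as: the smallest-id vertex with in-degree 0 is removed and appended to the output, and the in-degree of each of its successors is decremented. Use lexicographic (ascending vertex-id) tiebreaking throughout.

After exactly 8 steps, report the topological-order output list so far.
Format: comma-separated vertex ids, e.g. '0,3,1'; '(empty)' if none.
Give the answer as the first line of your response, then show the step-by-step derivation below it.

1,2,4,7,5,6,3,0

step 1: output 1; order=[1]; indeg=(2,0,0,2,0,1,1,1)
step 2: output 2; order=[1,2]; indeg=(2,0,0,2,0,1,1,0)
step 3: output 4; order=[1,2,4]; indeg=(2,0,0,2,0,1,1,0)
step 4: output 7; order=[1,2,4,7]; indeg=(1,0,0,1,0,0,0,0)
step 5: output 5; order=[1,2,4,7,5]; indeg=(1,0,0,1,0,0,0,0)
step 6: output 6; order=[1,2,4,7,5,6]; indeg=(1,0,0,0,0,0,0,0)
step 7: output 3; order=[1,2,4,7,5,6,3]; indeg=(0,0,0,0,0,0,0,0)
step 8: output 0; order=[1,2,4,7,5,6,3,0]; indeg=(0,0,0,0,0,0,0,0)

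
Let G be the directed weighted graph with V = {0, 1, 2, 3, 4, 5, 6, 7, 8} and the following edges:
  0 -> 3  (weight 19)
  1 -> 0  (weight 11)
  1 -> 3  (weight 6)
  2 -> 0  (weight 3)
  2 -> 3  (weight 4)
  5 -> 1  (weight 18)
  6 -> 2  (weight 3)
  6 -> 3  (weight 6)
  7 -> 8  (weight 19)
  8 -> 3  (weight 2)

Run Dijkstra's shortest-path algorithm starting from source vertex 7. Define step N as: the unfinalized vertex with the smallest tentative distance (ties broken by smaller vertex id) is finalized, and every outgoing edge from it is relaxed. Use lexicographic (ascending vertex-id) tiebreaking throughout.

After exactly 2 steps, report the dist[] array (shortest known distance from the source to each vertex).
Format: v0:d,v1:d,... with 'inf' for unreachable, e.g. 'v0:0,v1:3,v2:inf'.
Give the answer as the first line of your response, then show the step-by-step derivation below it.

v0:inf,v1:inf,v2:inf,v3:21,v4:inf,v5:inf,v6:inf,v7:0,v8:19

step 1: dist = v0:inf,v1:inf,v2:inf,v3:inf,v4:inf,v5:inf,v6:inf,v7:0,v8:19
step 2: dist = v0:inf,v1:inf,v2:inf,v3:21,v4:inf,v5:inf,v6:inf,v7:0,v8:19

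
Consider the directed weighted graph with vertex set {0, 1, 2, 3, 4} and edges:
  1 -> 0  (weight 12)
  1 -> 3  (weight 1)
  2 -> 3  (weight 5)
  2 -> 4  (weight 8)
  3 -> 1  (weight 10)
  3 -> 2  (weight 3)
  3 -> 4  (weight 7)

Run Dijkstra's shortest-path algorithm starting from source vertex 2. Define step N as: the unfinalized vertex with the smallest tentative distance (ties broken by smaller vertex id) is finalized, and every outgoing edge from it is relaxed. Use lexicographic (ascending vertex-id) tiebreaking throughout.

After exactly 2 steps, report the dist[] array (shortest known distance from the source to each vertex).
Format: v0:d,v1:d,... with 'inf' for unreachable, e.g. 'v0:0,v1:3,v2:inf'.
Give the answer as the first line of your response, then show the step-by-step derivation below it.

v0:inf,v1:15,v2:0,v3:5,v4:8

step 1: dist = v0:inf,v1:inf,v2:0,v3:5,v4:8
step 2: dist = v0:inf,v1:15,v2:0,v3:5,v4:8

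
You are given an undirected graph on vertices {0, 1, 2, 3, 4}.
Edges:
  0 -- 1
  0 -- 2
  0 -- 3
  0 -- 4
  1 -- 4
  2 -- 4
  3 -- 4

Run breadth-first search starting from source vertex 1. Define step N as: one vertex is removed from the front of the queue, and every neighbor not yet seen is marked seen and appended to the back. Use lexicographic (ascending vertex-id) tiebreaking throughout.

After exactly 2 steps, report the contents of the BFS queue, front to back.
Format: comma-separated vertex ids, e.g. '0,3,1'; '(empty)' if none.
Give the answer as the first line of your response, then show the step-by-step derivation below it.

4,2,3

step 1: dequeue 1; queue=[0,4]; order=1
step 2: dequeue 0; queue=[4,2,3]; order=1,0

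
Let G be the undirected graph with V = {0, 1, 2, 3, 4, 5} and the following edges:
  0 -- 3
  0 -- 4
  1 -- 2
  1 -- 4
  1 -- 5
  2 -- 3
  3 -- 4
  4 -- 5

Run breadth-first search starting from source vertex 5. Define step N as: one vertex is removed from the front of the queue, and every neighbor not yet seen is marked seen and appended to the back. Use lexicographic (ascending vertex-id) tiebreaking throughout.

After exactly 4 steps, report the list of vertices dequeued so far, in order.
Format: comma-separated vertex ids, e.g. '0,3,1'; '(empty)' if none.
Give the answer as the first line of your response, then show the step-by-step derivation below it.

5,1,4,2

step 1: dequeue 5; queue=[1,4]; order=5
step 2: dequeue 1; queue=[4,2]; order=5,1
step 3: dequeue 4; queue=[2,0,3]; order=5,1,4
step 4: dequeue 2; queue=[0,3]; order=5,1,4,2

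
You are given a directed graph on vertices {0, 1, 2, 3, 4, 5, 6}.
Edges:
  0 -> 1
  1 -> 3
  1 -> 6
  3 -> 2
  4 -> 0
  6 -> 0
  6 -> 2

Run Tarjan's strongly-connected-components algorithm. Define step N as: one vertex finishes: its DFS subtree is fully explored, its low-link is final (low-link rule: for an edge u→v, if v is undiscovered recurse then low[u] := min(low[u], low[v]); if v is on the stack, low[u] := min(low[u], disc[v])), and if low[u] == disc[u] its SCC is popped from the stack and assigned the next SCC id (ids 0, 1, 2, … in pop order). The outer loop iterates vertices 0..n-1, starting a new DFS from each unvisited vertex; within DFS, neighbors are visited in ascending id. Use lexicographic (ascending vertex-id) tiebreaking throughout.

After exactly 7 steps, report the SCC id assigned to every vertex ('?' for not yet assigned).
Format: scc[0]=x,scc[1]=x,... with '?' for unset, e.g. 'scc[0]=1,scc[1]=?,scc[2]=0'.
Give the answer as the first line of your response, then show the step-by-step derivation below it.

scc[0]=2,scc[1]=2,scc[2]=0,scc[3]=1,scc[4]=3,scc[5]=4,scc[6]=2

step 1: low=(low[0]=0,low[1]=1,low[2]=3,low[3]=2,low[4]=?,low[5]=?,low[6]=?); scc=(scc[0]=?,scc[1]=?,scc[2]=0,scc[3]=?,scc[4]=?,scc[5]=?,scc[6]=?)
step 2: low=(low[0]=0,low[1]=1,low[2]=3,low[3]=2,low[4]=?,low[5]=?,low[6]=?); scc=(scc[0]=?,scc[1]=?,scc[2]=0,scc[3]=1,scc[4]=?,scc[5]=?,scc[6]=?)
step 3: low=(low[0]=0,low[1]=1,low[2]=3,low[3]=2,low[4]=?,low[5]=?,low[6]=0); scc=(scc[0]=?,scc[1]=?,scc[2]=0,scc[3]=1,scc[4]=?,scc[5]=?,scc[6]=?)
step 4: low=(low[0]=0,low[1]=0,low[2]=3,low[3]=2,low[4]=?,low[5]=?,low[6]=0); scc=(scc[0]=?,scc[1]=?,scc[2]=0,scc[3]=1,scc[4]=?,scc[5]=?,scc[6]=?)
step 5: low=(low[0]=0,low[1]=0,low[2]=3,low[3]=2,low[4]=?,low[5]=?,low[6]=0); scc=(scc[0]=2,scc[1]=2,scc[2]=0,scc[3]=1,scc[4]=?,scc[5]=?,scc[6]=2)
step 6: low=(low[0]=0,low[1]=0,low[2]=3,low[3]=2,low[4]=5,low[5]=?,low[6]=0); scc=(scc[0]=2,scc[1]=2,scc[2]=0,scc[3]=1,scc[4]=3,scc[5]=?,scc[6]=2)
step 7: low=(low[0]=0,low[1]=0,low[2]=3,low[3]=2,low[4]=5,low[5]=6,low[6]=0); scc=(scc[0]=2,scc[1]=2,scc[2]=0,scc[3]=1,scc[4]=3,scc[5]=4,scc[6]=2)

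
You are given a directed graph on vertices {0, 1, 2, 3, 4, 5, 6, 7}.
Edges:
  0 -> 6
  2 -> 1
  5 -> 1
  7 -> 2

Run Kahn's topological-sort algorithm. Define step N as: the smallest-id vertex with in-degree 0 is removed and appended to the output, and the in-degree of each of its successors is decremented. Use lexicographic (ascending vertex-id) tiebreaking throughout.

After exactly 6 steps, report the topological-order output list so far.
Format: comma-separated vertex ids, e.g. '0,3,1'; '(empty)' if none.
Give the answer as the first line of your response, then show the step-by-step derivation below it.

0,3,4,5,6,7

step 1: output 0; order=[0]; indeg=(0,2,1,0,0,0,0,0)
step 2: output 3; order=[0,3]; indeg=(0,2,1,0,0,0,0,0)
step 3: output 4; order=[0,3,4]; indeg=(0,2,1,0,0,0,0,0)
step 4: output 5; order=[0,3,4,5]; indeg=(0,1,1,0,0,0,0,0)
step 5: output 6; order=[0,3,4,5,6]; indeg=(0,1,1,0,0,0,0,0)
step 6: output 7; order=[0,3,4,5,6,7]; indeg=(0,1,0,0,0,0,0,0)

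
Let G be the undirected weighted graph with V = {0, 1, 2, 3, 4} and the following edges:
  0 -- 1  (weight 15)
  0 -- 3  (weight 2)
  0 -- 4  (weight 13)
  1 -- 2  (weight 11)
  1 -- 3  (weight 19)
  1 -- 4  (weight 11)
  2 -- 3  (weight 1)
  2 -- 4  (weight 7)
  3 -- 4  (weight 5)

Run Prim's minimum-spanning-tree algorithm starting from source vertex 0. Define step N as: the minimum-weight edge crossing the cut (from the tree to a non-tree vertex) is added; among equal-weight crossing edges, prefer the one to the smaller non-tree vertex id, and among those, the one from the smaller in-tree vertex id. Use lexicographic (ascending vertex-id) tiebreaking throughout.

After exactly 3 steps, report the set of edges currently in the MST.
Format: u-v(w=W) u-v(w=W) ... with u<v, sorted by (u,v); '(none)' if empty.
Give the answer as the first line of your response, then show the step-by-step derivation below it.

0-3(w=2) 2-3(w=1) 3-4(w=5)

step 1: add edge 0-3 (w=2); MST = {0-3(w=2)}
step 2: add edge 2-3 (w=1); MST = {0-3(w=2) 2-3(w=1)}
step 3: add edge 3-4 (w=5); MST = {0-3(w=2) 2-3(w=1) 3-4(w=5)}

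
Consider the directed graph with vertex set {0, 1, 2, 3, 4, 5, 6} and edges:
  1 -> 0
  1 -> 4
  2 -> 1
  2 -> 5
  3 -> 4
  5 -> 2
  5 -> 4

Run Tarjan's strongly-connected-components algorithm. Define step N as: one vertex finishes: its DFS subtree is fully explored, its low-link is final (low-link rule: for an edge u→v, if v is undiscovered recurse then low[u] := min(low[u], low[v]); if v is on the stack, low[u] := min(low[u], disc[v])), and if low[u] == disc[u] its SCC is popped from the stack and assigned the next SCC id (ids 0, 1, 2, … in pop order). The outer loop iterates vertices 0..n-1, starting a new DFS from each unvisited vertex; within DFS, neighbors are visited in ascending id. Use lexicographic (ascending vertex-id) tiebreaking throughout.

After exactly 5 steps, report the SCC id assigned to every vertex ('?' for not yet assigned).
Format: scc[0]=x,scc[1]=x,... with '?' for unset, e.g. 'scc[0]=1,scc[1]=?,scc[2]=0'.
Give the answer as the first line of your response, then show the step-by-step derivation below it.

scc[0]=0,scc[1]=2,scc[2]=3,scc[3]=?,scc[4]=1,scc[5]=3,scc[6]=?

step 1: low=(low[0]=0,low[1]=?,low[2]=?,low[3]=?,low[4]=?,low[5]=?,low[6]=?); scc=(scc[0]=0,scc[1]=?,scc[2]=?,scc[3]=?,scc[4]=?,scc[5]=?,scc[6]=?)
step 2: low=(low[0]=0,low[1]=1,low[2]=?,low[3]=?,low[4]=2,low[5]=?,low[6]=?); scc=(scc[0]=0,scc[1]=?,scc[2]=?,scc[3]=?,scc[4]=1,scc[5]=?,scc[6]=?)
step 3: low=(low[0]=0,low[1]=1,low[2]=?,low[3]=?,low[4]=2,low[5]=?,low[6]=?); scc=(scc[0]=0,scc[1]=2,scc[2]=?,scc[3]=?,scc[4]=1,scc[5]=?,scc[6]=?)
step 4: low=(low[0]=0,low[1]=1,low[2]=3,low[3]=?,low[4]=2,low[5]=3,low[6]=?); scc=(scc[0]=0,scc[1]=2,scc[2]=?,scc[3]=?,scc[4]=1,scc[5]=?,scc[6]=?)
step 5: low=(low[0]=0,low[1]=1,low[2]=3,low[3]=?,low[4]=2,low[5]=3,low[6]=?); scc=(scc[0]=0,scc[1]=2,scc[2]=3,scc[3]=?,scc[4]=1,scc[5]=3,scc[6]=?)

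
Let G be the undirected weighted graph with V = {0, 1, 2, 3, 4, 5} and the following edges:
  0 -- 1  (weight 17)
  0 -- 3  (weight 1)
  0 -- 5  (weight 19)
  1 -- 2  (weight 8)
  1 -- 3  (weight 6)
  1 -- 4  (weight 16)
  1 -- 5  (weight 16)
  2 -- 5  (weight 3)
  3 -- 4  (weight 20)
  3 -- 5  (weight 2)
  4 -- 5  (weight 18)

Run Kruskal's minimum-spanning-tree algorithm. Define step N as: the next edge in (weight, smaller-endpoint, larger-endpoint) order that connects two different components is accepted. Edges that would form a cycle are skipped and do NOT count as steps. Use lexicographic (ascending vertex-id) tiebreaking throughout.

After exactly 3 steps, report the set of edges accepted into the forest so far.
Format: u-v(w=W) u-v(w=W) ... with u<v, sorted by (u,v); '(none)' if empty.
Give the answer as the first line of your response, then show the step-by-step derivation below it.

0-3(w=1) 2-5(w=3) 3-5(w=2)

step 1: add edge 0-3 (w=1); MST = {0-3(w=1)}
step 2: add edge 3-5 (w=2); MST = {0-3(w=1) 3-5(w=2)}
step 3: add edge 2-5 (w=3); MST = {0-3(w=1) 2-5(w=3) 3-5(w=2)}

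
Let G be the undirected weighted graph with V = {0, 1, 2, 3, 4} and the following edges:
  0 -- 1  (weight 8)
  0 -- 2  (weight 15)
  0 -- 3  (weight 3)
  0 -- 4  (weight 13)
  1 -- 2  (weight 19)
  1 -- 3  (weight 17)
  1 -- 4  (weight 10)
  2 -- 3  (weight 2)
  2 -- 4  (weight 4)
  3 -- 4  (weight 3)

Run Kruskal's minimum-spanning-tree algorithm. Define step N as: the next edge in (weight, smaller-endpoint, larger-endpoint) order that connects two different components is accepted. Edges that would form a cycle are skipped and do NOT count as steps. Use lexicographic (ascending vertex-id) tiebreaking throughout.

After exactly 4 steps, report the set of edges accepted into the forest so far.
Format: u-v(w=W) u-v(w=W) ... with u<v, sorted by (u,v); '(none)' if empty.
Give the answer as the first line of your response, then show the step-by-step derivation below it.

0-1(w=8) 0-3(w=3) 2-3(w=2) 3-4(w=3)

step 1: add edge 2-3 (w=2); MST = {2-3(w=2)}
step 2: add edge 0-3 (w=3); MST = {0-3(w=3) 2-3(w=2)}
step 3: add edge 3-4 (w=3); MST = {0-3(w=3) 2-3(w=2) 3-4(w=3)}
step 4: add edge 0-1 (w=8); MST = {0-1(w=8) 0-3(w=3) 2-3(w=2) 3-4(w=3)}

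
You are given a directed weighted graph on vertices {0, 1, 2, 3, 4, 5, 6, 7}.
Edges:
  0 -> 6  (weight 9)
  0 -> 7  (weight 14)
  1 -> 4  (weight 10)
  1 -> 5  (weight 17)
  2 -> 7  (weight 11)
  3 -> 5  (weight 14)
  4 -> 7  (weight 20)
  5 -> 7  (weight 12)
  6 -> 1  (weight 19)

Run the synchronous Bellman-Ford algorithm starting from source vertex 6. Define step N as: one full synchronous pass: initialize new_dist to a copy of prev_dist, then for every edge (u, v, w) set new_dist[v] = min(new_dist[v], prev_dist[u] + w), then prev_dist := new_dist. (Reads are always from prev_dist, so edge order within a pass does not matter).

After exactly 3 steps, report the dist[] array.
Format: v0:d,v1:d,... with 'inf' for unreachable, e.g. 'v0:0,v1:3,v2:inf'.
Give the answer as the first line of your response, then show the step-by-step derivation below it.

v0:inf,v1:19,v2:inf,v3:inf,v4:29,v5:36,v6:0,v7:48

step 1: dist = v0:inf,v1:19,v2:inf,v3:inf,v4:inf,v5:inf,v6:0,v7:inf
step 2: dist = v0:inf,v1:19,v2:inf,v3:inf,v4:29,v5:36,v6:0,v7:inf
step 3: dist = v0:inf,v1:19,v2:inf,v3:inf,v4:29,v5:36,v6:0,v7:48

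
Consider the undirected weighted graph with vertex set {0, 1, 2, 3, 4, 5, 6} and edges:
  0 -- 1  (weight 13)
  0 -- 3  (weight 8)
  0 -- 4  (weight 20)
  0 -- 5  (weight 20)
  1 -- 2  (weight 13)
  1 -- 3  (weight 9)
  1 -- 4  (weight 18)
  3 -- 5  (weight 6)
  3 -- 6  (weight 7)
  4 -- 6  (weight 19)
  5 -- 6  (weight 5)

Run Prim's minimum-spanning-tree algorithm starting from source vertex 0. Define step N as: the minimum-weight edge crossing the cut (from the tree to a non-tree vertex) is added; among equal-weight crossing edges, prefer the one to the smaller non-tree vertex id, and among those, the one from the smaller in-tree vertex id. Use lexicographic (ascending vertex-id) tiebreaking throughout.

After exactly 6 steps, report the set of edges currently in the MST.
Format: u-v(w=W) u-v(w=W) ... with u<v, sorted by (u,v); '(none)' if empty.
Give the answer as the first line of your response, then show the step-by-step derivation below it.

0-3(w=8) 1-2(w=13) 1-3(w=9) 1-4(w=18) 3-5(w=6) 5-6(w=5)

step 1: add edge 0-3 (w=8); MST = {0-3(w=8)}
step 2: add edge 3-5 (w=6); MST = {0-3(w=8) 3-5(w=6)}
step 3: add edge 5-6 (w=5); MST = {0-3(w=8) 3-5(w=6) 5-6(w=5)}
step 4: add edge 1-3 (w=9); MST = {0-3(w=8) 1-3(w=9) 3-5(w=6) 5-6(w=5)}
step 5: add edge 1-2 (w=13); MST = {0-3(w=8) 1-2(w=13) 1-3(w=9) 3-5(w=6) 5-6(w=5)}
step 6: add edge 1-4 (w=18); MST = {0-3(w=8) 1-2(w=13) 1-3(w=9) 1-4(w=18) 3-5(w=6) 5-6(w=5)}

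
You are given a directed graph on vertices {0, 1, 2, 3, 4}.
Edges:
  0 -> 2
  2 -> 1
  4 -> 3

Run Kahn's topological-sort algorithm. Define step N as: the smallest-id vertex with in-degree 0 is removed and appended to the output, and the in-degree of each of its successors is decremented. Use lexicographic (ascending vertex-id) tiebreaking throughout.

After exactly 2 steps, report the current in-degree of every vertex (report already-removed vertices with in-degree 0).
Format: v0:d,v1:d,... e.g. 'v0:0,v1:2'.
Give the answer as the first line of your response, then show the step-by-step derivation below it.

v0:0,v1:0,v2:0,v3:1,v4:0

step 1: output 0; order=[0]; indeg=(0,1,0,1,0)
step 2: output 2; order=[0,2]; indeg=(0,0,0,1,0)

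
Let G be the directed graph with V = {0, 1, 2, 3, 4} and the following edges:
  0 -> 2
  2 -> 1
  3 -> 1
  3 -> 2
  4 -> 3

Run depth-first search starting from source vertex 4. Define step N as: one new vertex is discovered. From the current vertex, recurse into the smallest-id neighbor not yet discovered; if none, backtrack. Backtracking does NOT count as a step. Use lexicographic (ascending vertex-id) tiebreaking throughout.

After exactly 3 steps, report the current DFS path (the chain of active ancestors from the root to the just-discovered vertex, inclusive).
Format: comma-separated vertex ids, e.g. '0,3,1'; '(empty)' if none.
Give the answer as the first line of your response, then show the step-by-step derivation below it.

4,3,1

step 1: discover 4; path=4; order=4
step 2: discover 3; path=4>3; order=4,3
step 3: discover 1; path=4>3>1; order=4,3,1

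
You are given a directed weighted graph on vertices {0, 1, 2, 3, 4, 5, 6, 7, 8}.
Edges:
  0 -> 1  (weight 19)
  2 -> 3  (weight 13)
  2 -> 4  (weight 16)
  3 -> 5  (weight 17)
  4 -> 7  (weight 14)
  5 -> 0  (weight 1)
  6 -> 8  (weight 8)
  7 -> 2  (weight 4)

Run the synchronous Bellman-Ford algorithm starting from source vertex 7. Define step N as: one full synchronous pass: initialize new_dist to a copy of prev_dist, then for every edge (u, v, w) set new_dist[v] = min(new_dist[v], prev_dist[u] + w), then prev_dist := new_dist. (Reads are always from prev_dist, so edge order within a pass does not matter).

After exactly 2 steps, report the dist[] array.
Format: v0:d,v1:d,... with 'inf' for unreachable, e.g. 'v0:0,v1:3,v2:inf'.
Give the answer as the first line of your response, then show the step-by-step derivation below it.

v0:inf,v1:inf,v2:4,v3:17,v4:20,v5:inf,v6:inf,v7:0,v8:inf

step 1: dist = v0:inf,v1:inf,v2:4,v3:inf,v4:inf,v5:inf,v6:inf,v7:0,v8:inf
step 2: dist = v0:inf,v1:inf,v2:4,v3:17,v4:20,v5:inf,v6:inf,v7:0,v8:inf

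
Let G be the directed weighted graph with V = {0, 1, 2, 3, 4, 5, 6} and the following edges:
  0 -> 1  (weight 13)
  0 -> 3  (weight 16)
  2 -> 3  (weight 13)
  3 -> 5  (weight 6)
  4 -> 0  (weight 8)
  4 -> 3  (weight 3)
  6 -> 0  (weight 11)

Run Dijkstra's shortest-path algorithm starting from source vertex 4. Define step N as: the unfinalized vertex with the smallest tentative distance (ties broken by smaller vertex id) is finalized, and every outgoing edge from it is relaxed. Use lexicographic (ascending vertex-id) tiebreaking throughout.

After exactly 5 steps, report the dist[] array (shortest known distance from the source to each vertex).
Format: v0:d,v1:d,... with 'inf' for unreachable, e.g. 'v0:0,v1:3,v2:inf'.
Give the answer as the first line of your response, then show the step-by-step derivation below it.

v0:8,v1:21,v2:inf,v3:3,v4:0,v5:9,v6:inf

step 1: dist = v0:8,v1:inf,v2:inf,v3:3,v4:0,v5:inf,v6:inf
step 2: dist = v0:8,v1:inf,v2:inf,v3:3,v4:0,v5:9,v6:inf
step 3: dist = v0:8,v1:21,v2:inf,v3:3,v4:0,v5:9,v6:inf
step 4: dist = v0:8,v1:21,v2:inf,v3:3,v4:0,v5:9,v6:inf
step 5: dist = v0:8,v1:21,v2:inf,v3:3,v4:0,v5:9,v6:inf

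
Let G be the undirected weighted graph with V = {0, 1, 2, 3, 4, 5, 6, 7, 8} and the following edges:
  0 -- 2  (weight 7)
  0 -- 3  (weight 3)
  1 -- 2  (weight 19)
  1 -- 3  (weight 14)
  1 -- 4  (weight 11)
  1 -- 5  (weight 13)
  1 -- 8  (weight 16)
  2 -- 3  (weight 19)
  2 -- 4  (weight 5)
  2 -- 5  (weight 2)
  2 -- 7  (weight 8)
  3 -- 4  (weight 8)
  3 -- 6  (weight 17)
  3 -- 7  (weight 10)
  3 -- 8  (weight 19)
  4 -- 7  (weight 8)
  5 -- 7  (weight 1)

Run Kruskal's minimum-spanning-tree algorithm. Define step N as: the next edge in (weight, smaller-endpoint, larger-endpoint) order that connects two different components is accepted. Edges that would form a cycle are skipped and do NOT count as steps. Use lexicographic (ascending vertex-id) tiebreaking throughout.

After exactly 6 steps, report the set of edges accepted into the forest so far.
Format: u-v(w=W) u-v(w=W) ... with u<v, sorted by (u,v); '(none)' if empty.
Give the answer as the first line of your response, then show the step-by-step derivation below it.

0-2(w=7) 0-3(w=3) 1-4(w=11) 2-4(w=5) 2-5(w=2) 5-7(w=1)

step 1: add edge 5-7 (w=1); MST = {5-7(w=1)}
step 2: add edge 2-5 (w=2); MST = {2-5(w=2) 5-7(w=1)}
step 3: add edge 0-3 (w=3); MST = {0-3(w=3) 2-5(w=2) 5-7(w=1)}
step 4: add edge 2-4 (w=5); MST = {0-3(w=3) 2-4(w=5) 2-5(w=2) 5-7(w=1)}
step 5: add edge 0-2 (w=7); MST = {0-2(w=7) 0-3(w=3) 2-4(w=5) 2-5(w=2) 5-7(w=1)}
step 6: add edge 1-4 (w=11); MST = {0-2(w=7) 0-3(w=3) 1-4(w=11) 2-4(w=5) 2-5(w=2) 5-7(w=1)}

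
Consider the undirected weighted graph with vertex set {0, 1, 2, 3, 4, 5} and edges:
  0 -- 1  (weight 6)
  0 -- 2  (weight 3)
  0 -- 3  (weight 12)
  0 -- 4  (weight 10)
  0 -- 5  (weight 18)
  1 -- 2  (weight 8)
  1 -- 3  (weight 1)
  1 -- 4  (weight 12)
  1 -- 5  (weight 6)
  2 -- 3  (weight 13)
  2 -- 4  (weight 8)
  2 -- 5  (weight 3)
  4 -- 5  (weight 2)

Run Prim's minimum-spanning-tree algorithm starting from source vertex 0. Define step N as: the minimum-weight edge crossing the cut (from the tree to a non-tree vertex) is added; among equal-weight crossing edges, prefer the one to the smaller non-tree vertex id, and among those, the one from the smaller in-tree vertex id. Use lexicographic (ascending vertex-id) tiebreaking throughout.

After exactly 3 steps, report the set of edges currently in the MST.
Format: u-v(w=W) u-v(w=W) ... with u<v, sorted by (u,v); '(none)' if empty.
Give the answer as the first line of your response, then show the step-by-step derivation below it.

0-2(w=3) 2-5(w=3) 4-5(w=2)

step 1: add edge 0-2 (w=3); MST = {0-2(w=3)}
step 2: add edge 2-5 (w=3); MST = {0-2(w=3) 2-5(w=3)}
step 3: add edge 4-5 (w=2); MST = {0-2(w=3) 2-5(w=3) 4-5(w=2)}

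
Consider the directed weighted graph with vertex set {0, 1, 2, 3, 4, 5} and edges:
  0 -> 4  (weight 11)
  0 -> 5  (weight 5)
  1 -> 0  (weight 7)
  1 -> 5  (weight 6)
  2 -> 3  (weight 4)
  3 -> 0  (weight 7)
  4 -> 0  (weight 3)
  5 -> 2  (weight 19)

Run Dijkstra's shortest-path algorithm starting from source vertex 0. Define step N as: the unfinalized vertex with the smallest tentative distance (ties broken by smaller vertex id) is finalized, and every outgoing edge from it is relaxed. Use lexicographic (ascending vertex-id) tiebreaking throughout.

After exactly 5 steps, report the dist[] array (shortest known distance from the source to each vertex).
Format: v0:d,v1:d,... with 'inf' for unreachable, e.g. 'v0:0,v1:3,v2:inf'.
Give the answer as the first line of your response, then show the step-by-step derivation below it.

v0:0,v1:inf,v2:24,v3:28,v4:11,v5:5

step 1: dist = v0:0,v1:inf,v2:inf,v3:inf,v4:11,v5:5
step 2: dist = v0:0,v1:inf,v2:24,v3:inf,v4:11,v5:5
step 3: dist = v0:0,v1:inf,v2:24,v3:inf,v4:11,v5:5
step 4: dist = v0:0,v1:inf,v2:24,v3:28,v4:11,v5:5
step 5: dist = v0:0,v1:inf,v2:24,v3:28,v4:11,v5:5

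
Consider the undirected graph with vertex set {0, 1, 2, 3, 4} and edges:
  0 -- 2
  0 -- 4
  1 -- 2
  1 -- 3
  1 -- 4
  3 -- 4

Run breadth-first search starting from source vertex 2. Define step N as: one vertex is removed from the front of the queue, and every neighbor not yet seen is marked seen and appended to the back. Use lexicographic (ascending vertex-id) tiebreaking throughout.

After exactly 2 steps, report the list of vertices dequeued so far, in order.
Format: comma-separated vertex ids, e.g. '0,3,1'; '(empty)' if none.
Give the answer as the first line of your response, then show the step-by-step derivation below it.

2,0

step 1: dequeue 2; queue=[0,1]; order=2
step 2: dequeue 0; queue=[1,4]; order=2,0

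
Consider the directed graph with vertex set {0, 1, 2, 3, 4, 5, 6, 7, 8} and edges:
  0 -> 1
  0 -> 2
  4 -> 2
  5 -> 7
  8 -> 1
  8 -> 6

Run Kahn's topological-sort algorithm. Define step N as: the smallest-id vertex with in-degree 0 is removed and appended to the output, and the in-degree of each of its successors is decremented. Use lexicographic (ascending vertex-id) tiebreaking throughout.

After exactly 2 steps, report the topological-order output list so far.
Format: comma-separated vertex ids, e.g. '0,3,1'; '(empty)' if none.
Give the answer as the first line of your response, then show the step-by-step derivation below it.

0,3

step 1: output 0; order=[0]; indeg=(0,1,1,0,0,0,1,1,0)
step 2: output 3; order=[0,3]; indeg=(0,1,1,0,0,0,1,1,0)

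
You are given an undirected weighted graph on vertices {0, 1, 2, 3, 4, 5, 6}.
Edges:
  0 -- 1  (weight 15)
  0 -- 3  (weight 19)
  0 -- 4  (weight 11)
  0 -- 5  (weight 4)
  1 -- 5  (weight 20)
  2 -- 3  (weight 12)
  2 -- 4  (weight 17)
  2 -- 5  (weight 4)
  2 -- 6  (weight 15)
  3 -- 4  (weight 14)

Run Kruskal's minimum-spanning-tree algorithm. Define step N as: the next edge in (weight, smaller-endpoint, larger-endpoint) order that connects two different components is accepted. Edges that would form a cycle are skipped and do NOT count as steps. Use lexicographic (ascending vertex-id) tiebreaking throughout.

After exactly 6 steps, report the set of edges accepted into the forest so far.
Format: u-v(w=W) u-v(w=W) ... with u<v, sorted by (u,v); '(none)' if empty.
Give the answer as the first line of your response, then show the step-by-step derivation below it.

0-1(w=15) 0-4(w=11) 0-5(w=4) 2-3(w=12) 2-5(w=4) 2-6(w=15)

step 1: add edge 0-5 (w=4); MST = {0-5(w=4)}
step 2: add edge 2-5 (w=4); MST = {0-5(w=4) 2-5(w=4)}
step 3: add edge 0-4 (w=11); MST = {0-4(w=11) 0-5(w=4) 2-5(w=4)}
step 4: add edge 2-3 (w=12); MST = {0-4(w=11) 0-5(w=4) 2-3(w=12) 2-5(w=4)}
step 5: add edge 0-1 (w=15); MST = {0-1(w=15) 0-4(w=11) 0-5(w=4) 2-3(w=12) 2-5(w=4)}
step 6: add edge 2-6 (w=15); MST = {0-1(w=15) 0-4(w=11) 0-5(w=4) 2-3(w=12) 2-5(w=4) 2-6(w=15)}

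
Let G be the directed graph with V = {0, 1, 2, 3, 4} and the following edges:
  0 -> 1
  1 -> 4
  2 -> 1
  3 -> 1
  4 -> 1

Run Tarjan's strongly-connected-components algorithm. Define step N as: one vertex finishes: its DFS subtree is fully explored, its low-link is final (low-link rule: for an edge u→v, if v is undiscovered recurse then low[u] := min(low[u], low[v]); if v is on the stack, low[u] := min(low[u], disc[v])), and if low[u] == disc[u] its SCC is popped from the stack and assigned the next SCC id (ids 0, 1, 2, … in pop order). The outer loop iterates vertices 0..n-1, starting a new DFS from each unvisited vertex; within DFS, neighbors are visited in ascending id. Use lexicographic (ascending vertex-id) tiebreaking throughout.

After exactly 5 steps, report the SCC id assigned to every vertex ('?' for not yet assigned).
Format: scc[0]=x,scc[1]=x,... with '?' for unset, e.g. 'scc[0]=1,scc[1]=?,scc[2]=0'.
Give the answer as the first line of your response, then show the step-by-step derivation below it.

scc[0]=1,scc[1]=0,scc[2]=2,scc[3]=3,scc[4]=0

step 1: low=(low[0]=0,low[1]=1,low[2]=?,low[3]=?,low[4]=1); scc=(scc[0]=?,scc[1]=?,scc[2]=?,scc[3]=?,scc[4]=?)
step 2: low=(low[0]=0,low[1]=1,low[2]=?,low[3]=?,low[4]=1); scc=(scc[0]=?,scc[1]=0,scc[2]=?,scc[3]=?,scc[4]=0)
step 3: low=(low[0]=0,low[1]=1,low[2]=?,low[3]=?,low[4]=1); scc=(scc[0]=1,scc[1]=0,scc[2]=?,scc[3]=?,scc[4]=0)
step 4: low=(low[0]=0,low[1]=1,low[2]=3,low[3]=?,low[4]=1); scc=(scc[0]=1,scc[1]=0,scc[2]=2,scc[3]=?,scc[4]=0)
step 5: low=(low[0]=0,low[1]=1,low[2]=3,low[3]=4,low[4]=1); scc=(scc[0]=1,scc[1]=0,scc[2]=2,scc[3]=3,scc[4]=0)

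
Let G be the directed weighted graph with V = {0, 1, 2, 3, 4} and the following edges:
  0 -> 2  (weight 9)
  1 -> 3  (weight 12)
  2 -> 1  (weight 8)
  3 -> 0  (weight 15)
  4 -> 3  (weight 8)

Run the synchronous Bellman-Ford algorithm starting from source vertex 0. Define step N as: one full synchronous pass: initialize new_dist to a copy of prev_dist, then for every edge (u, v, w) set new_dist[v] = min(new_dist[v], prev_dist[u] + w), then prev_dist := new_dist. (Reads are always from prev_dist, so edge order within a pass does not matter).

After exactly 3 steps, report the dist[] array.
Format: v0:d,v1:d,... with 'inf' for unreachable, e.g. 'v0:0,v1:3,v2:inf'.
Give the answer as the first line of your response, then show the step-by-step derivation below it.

v0:0,v1:17,v2:9,v3:29,v4:inf

step 1: dist = v0:0,v1:inf,v2:9,v3:inf,v4:inf
step 2: dist = v0:0,v1:17,v2:9,v3:inf,v4:inf
step 3: dist = v0:0,v1:17,v2:9,v3:29,v4:inf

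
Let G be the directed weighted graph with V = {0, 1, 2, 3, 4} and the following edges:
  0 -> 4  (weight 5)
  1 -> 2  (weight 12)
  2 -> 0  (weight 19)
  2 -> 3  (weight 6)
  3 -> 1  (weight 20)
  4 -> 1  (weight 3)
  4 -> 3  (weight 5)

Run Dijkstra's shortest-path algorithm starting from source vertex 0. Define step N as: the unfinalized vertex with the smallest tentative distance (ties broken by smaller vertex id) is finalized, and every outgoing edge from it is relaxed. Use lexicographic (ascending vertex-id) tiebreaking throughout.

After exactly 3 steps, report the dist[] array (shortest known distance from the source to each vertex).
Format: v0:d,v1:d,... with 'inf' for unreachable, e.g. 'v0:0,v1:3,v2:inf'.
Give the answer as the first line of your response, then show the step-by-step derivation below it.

v0:0,v1:8,v2:20,v3:10,v4:5

step 1: dist = v0:0,v1:inf,v2:inf,v3:inf,v4:5
step 2: dist = v0:0,v1:8,v2:inf,v3:10,v4:5
step 3: dist = v0:0,v1:8,v2:20,v3:10,v4:5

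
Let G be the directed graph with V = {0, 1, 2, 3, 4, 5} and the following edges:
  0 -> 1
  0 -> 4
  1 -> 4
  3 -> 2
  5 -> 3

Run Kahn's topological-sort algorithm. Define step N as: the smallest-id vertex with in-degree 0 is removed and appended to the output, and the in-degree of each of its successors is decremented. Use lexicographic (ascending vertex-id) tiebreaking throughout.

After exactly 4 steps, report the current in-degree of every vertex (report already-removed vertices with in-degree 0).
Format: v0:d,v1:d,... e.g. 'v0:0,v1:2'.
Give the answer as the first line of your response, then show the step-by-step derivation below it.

v0:0,v1:0,v2:1,v3:0,v4:0,v5:0

step 1: output 0; order=[0]; indeg=(0,0,1,1,1,0)
step 2: output 1; order=[0,1]; indeg=(0,0,1,1,0,0)
step 3: output 4; order=[0,1,4]; indeg=(0,0,1,1,0,0)
step 4: output 5; order=[0,1,4,5]; indeg=(0,0,1,0,0,0)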